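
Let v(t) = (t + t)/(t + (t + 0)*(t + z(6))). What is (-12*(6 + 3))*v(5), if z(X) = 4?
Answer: -108/5 ≈ -21.600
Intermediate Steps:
v(t) = 2*t/(t + t*(4 + t)) (v(t) = (t + t)/(t + (t + 0)*(t + 4)) = (2*t)/(t + t*(4 + t)) = 2*t/(t + t*(4 + t)))
(-12*(6 + 3))*v(5) = (-12*(6 + 3))*(2/(5 + 5)) = (-12*9)*(2/10) = -216/10 = -108*1/5 = -108/5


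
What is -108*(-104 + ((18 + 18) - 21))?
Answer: 9612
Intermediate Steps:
-108*(-104 + ((18 + 18) - 21)) = -108*(-104 + (36 - 21)) = -108*(-104 + 15) = -108*(-89) = 9612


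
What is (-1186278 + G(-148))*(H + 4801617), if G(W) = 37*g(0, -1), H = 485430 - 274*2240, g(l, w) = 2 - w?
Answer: -5543298820929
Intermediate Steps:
H = -128330 (H = 485430 - 613760 = -128330)
G(W) = 111 (G(W) = 37*(2 - 1*(-1)) = 37*(2 + 1) = 37*3 = 111)
(-1186278 + G(-148))*(H + 4801617) = (-1186278 + 111)*(-128330 + 4801617) = -1186167*4673287 = -5543298820929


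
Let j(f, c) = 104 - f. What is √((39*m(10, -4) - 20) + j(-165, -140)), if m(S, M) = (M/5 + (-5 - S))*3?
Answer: I*√39990/5 ≈ 39.995*I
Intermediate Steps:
m(S, M) = -15 - 3*S + 3*M/5 (m(S, M) = (M*(⅕) + (-5 - S))*3 = (M/5 + (-5 - S))*3 = (-5 - S + M/5)*3 = -15 - 3*S + 3*M/5)
√((39*m(10, -4) - 20) + j(-165, -140)) = √((39*(-15 - 3*10 + (⅗)*(-4)) - 20) + (104 - 1*(-165))) = √((39*(-15 - 30 - 12/5) - 20) + (104 + 165)) = √((39*(-237/5) - 20) + 269) = √((-9243/5 - 20) + 269) = √(-9343/5 + 269) = √(-7998/5) = I*√39990/5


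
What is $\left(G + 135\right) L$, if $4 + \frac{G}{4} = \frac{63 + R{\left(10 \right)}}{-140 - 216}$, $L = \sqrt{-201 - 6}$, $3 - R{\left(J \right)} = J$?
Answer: $\frac{31605 i \sqrt{23}}{89} \approx 1703.1 i$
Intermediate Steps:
$R{\left(J \right)} = 3 - J$
$L = 3 i \sqrt{23}$ ($L = \sqrt{-207} = 3 i \sqrt{23} \approx 14.387 i$)
$G = - \frac{1480}{89}$ ($G = -16 + 4 \frac{63 + \left(3 - 10\right)}{-140 - 216} = -16 + 4 \frac{63 + \left(3 - 10\right)}{-356} = -16 + 4 \left(63 - 7\right) \left(- \frac{1}{356}\right) = -16 + 4 \cdot 56 \left(- \frac{1}{356}\right) = -16 + 4 \left(- \frac{14}{89}\right) = -16 - \frac{56}{89} = - \frac{1480}{89} \approx -16.629$)
$\left(G + 135\right) L = \left(- \frac{1480}{89} + 135\right) 3 i \sqrt{23} = \frac{10535 \cdot 3 i \sqrt{23}}{89} = \frac{31605 i \sqrt{23}}{89}$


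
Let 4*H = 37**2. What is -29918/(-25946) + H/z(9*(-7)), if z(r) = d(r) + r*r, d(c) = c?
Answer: 251479453/202690152 ≈ 1.2407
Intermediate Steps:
H = 1369/4 (H = (1/4)*37**2 = (1/4)*1369 = 1369/4 ≈ 342.25)
z(r) = r + r**2 (z(r) = r + r*r = r + r**2)
-29918/(-25946) + H/z(9*(-7)) = -29918/(-25946) + 1369/(4*(((9*(-7))*(1 + 9*(-7))))) = -29918*(-1/25946) + 1369/(4*((-63*(1 - 63)))) = 14959/12973 + 1369/(4*((-63*(-62)))) = 14959/12973 + (1369/4)/3906 = 14959/12973 + (1369/4)*(1/3906) = 14959/12973 + 1369/15624 = 251479453/202690152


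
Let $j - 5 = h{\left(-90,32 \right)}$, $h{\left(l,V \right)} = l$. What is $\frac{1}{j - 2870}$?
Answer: $- \frac{1}{2955} \approx -0.00033841$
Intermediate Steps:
$j = -85$ ($j = 5 - 90 = -85$)
$\frac{1}{j - 2870} = \frac{1}{-85 - 2870} = \frac{1}{-2955} = - \frac{1}{2955}$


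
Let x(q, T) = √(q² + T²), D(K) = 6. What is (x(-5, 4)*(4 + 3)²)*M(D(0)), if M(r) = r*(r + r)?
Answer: 3528*√41 ≈ 22590.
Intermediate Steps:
M(r) = 2*r² (M(r) = r*(2*r) = 2*r²)
x(q, T) = √(T² + q²)
(x(-5, 4)*(4 + 3)²)*M(D(0)) = (√(4² + (-5)²)*(4 + 3)²)*(2*6²) = (√(16 + 25)*7²)*(2*36) = (√41*49)*72 = (49*√41)*72 = 3528*√41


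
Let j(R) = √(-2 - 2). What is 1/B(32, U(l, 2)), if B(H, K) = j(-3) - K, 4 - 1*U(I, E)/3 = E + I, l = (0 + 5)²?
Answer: 69/4765 - 2*I/4765 ≈ 0.014481 - 0.00041973*I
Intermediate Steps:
l = 25 (l = 5² = 25)
U(I, E) = 12 - 3*E - 3*I (U(I, E) = 12 - 3*(E + I) = 12 + (-3*E - 3*I) = 12 - 3*E - 3*I)
j(R) = 2*I (j(R) = √(-4) = 2*I)
B(H, K) = -K + 2*I (B(H, K) = 2*I - K = -K + 2*I)
1/B(32, U(l, 2)) = 1/(-(12 - 3*2 - 3*25) + 2*I) = 1/(-(12 - 6 - 75) + 2*I) = 1/(-1*(-69) + 2*I) = 1/(69 + 2*I) = (69 - 2*I)/4765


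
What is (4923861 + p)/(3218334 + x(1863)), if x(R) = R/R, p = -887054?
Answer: 4036807/3218335 ≈ 1.2543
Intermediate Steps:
x(R) = 1
(4923861 + p)/(3218334 + x(1863)) = (4923861 - 887054)/(3218334 + 1) = 4036807/3218335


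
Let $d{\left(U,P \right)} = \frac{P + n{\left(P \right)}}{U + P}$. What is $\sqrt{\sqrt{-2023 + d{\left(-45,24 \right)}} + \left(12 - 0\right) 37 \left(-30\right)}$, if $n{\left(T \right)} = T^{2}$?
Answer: $\frac{\sqrt{-652680 + 7 i \sqrt{100527}}}{7} \approx 0.19623 + 115.41 i$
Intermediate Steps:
$d{\left(U,P \right)} = \frac{P + P^{2}}{P + U}$ ($d{\left(U,P \right)} = \frac{P + P^{2}}{U + P} = \frac{P + P^{2}}{P + U}$)
$\sqrt{\sqrt{-2023 + d{\left(-45,24 \right)}} + \left(12 - 0\right) 37 \left(-30\right)} = \sqrt{\sqrt{-2023 + \frac{24 \left(1 + 24\right)}{24 - 45}} + \left(12 - 0\right) 37 \left(-30\right)} = \sqrt{\sqrt{-2023 + 24 \frac{1}{-21} \cdot 25} + \left(12 + 0\right) 37 \left(-30\right)} = \sqrt{\sqrt{-2023 + 24 \left(- \frac{1}{21}\right) 25} + 12 \cdot 37 \left(-30\right)} = \sqrt{\sqrt{-2023 - \frac{200}{7}} + 444 \left(-30\right)} = \sqrt{\sqrt{- \frac{14361}{7}} - 13320} = \sqrt{\frac{i \sqrt{100527}}{7} - 13320} = \sqrt{-13320 + \frac{i \sqrt{100527}}{7}}$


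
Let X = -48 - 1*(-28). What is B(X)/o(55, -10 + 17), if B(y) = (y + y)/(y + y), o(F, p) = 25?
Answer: 1/25 ≈ 0.040000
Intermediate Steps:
X = -20 (X = -48 + 28 = -20)
B(y) = 1 (B(y) = (2*y)/((2*y)) = (2*y)*(1/(2*y)) = 1)
B(X)/o(55, -10 + 17) = 1/25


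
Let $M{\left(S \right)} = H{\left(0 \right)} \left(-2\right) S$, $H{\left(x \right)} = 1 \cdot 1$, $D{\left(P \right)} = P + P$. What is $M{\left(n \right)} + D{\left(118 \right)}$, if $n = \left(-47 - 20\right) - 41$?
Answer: $452$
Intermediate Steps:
$D{\left(P \right)} = 2 P$
$H{\left(x \right)} = 1$
$n = -108$ ($n = -67 - 41 = -108$)
$M{\left(S \right)} = - 2 S$ ($M{\left(S \right)} = 1 \left(-2\right) S = - 2 S$)
$M{\left(n \right)} + D{\left(118 \right)} = \left(-2\right) \left(-108\right) + 2 \cdot 118 = 216 + 236 = 452$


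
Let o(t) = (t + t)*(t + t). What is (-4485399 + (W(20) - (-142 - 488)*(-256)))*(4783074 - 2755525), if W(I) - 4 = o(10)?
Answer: -9420550229975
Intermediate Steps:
o(t) = 4*t² (o(t) = (2*t)*(2*t) = 4*t²)
W(I) = 404 (W(I) = 4 + 4*10² = 4 + 4*100 = 4 + 400 = 404)
(-4485399 + (W(20) - (-142 - 488)*(-256)))*(4783074 - 2755525) = (-4485399 + (404 - (-142 - 488)*(-256)))*(4783074 - 2755525) = (-4485399 + (404 - (-630)*(-256)))*2027549 = (-4485399 + (404 - 1*161280))*2027549 = (-4485399 + (404 - 161280))*2027549 = (-4485399 - 160876)*2027549 = -4646275*2027549 = -9420550229975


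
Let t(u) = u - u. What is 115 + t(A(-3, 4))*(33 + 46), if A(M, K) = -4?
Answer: 115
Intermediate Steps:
t(u) = 0
115 + t(A(-3, 4))*(33 + 46) = 115 + 0*(33 + 46) = 115 + 0*79 = 115 + 0 = 115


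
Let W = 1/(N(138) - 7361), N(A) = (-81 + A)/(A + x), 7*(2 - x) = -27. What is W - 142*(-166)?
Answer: 9195720011/390112 ≈ 23572.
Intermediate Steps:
x = 41/7 (x = 2 - ⅐*(-27) = 2 + 27/7 = 41/7 ≈ 5.8571)
N(A) = (-81 + A)/(41/7 + A) (N(A) = (-81 + A)/(A + 41/7) = (-81 + A)/(41/7 + A))
W = -53/390112 (W = 1/(7*(-81 + 138)/(41 + 7*138) - 7361) = 1/(7*57/(41 + 966) - 7361) = 1/(7*57/1007 - 7361) = 1/(7*(1/1007)*57 - 7361) = 1/(21/53 - 7361) = 1/(-390112/53) = -53/390112 ≈ -0.00013586)
W - 142*(-166) = -53/390112 - 142*(-166) = -53/390112 + 23572 = 9195720011/390112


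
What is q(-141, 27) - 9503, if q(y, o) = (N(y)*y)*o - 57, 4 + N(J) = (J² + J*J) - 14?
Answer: -151314968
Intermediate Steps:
N(J) = -18 + 2*J² (N(J) = -4 + ((J² + J*J) - 14) = -4 + ((J² + J²) - 14) = -4 + (2*J² - 14) = -4 + (-14 + 2*J²) = -18 + 2*J²)
q(y, o) = -57 + o*y*(-18 + 2*y²) (q(y, o) = ((-18 + 2*y²)*y)*o - 57 = (y*(-18 + 2*y²))*o - 57 = o*y*(-18 + 2*y²) - 57 = -57 + o*y*(-18 + 2*y²))
q(-141, 27) - 9503 = (-57 + 2*27*(-141)*(-9 + (-141)²)) - 9503 = (-57 + 2*27*(-141)*(-9 + 19881)) - 9503 = (-57 + 2*27*(-141)*19872) - 9503 = (-57 - 151305408) - 9503 = -151305465 - 9503 = -151314968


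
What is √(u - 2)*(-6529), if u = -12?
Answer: -6529*I*√14 ≈ -24429.0*I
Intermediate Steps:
√(u - 2)*(-6529) = √(-12 - 2)*(-6529) = √(-14)*(-6529) = (I*√14)*(-6529) = -6529*I*√14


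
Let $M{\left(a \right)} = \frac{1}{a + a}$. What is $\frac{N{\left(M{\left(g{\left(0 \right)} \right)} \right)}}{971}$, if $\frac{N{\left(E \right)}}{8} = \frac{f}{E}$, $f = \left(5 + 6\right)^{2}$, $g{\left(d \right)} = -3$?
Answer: $- \frac{5808}{971} \approx -5.9815$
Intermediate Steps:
$M{\left(a \right)} = \frac{1}{2 a}$
$f = 121$ ($f = 11^{2} = 121$)
$N{\left(E \right)} = \frac{968}{E}$ ($N{\left(E \right)} = 8 \frac{121}{E} = \frac{968}{E}$)
$\frac{N{\left(M{\left(g{\left(0 \right)} \right)} \right)}}{971} = \frac{968 \frac{1}{\frac{1}{2} \frac{1}{-3}}}{971} = \frac{968}{\frac{1}{2} \left(- \frac{1}{3}\right)} \frac{1}{971} = \frac{968}{- \frac{1}{6}} \cdot \frac{1}{971} = 968 \left(-6\right) \frac{1}{971} = \left(-5808\right) \frac{1}{971} = - \frac{5808}{971}$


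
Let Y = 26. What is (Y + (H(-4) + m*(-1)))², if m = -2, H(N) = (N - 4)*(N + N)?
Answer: 8464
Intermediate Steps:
H(N) = 2*N*(-4 + N) (H(N) = (-4 + N)*(2*N) = 2*N*(-4 + N))
(Y + (H(-4) + m*(-1)))² = (26 + (2*(-4)*(-4 - 4) - 2*(-1)))² = (26 + (2*(-4)*(-8) + 2))² = (26 + (64 + 2))² = (26 + 66)² = 92² = 8464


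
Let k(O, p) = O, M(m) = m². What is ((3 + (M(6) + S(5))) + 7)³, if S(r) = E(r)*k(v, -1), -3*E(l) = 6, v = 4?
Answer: 54872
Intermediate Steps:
E(l) = -2 (E(l) = -⅓*6 = -2)
S(r) = -8 (S(r) = -2*4 = -8)
((3 + (M(6) + S(5))) + 7)³ = ((3 + (6² - 8)) + 7)³ = ((3 + (36 - 8)) + 7)³ = ((3 + 28) + 7)³ = (31 + 7)³ = 38³ = 54872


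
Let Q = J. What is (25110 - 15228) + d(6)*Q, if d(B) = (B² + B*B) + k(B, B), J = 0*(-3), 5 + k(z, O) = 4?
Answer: 9882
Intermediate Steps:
k(z, O) = -1 (k(z, O) = -5 + 4 = -1)
J = 0
d(B) = -1 + 2*B² (d(B) = (B² + B*B) - 1 = (B² + B²) - 1 = 2*B² - 1 = -1 + 2*B²)
Q = 0
(25110 - 15228) + d(6)*Q = (25110 - 15228) + (-1 + 2*6²)*0 = 9882 + (-1 + 2*36)*0 = 9882 + (-1 + 72)*0 = 9882 + 71*0 = 9882 + 0 = 9882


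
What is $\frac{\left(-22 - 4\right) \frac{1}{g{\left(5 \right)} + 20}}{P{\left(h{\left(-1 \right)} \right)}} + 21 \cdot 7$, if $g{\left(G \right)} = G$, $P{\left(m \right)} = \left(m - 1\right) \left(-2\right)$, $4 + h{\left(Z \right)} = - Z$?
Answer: $\frac{14687}{100} \approx 146.87$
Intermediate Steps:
$h{\left(Z \right)} = -4 - Z$
$P{\left(m \right)} = 2 - 2 m$ ($P{\left(m \right)} = \left(-1 + m\right) \left(-2\right) = 2 - 2 m$)
$\frac{\left(-22 - 4\right) \frac{1}{g{\left(5 \right)} + 20}}{P{\left(h{\left(-1 \right)} \right)}} + 21 \cdot 7 = \frac{\left(-22 - 4\right) \frac{1}{5 + 20}}{2 - 2 \left(-4 - -1\right)} + 21 \cdot 7 = \frac{\left(-26\right) \frac{1}{25}}{2 - 2 \left(-4 + 1\right)} + 147 = \frac{\left(-26\right) \frac{1}{25}}{2 - -6} + 147 = - \frac{26}{25 \left(2 + 6\right)} + 147 = - \frac{26}{25 \cdot 8} + 147 = \left(- \frac{26}{25}\right) \frac{1}{8} + 147 = - \frac{13}{100} + 147 = \frac{14687}{100}$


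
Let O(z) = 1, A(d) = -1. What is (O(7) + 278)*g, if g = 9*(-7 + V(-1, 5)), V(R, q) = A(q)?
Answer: -20088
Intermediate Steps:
V(R, q) = -1
g = -72 (g = 9*(-7 - 1) = 9*(-8) = -72)
(O(7) + 278)*g = (1 + 278)*(-72) = 279*(-72) = -20088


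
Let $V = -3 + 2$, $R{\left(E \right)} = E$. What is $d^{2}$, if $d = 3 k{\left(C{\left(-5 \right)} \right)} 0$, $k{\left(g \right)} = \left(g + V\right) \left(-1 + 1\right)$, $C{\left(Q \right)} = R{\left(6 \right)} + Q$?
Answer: $0$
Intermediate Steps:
$C{\left(Q \right)} = 6 + Q$
$V = -1$
$k{\left(g \right)} = 0$ ($k{\left(g \right)} = \left(g - 1\right) \left(-1 + 1\right) = \left(-1 + g\right) 0 = 0$)
$d = 0$ ($d = 3 \cdot 0 \cdot 0 = 0 \cdot 0 = 0$)
$d^{2} = 0^{2} = 0$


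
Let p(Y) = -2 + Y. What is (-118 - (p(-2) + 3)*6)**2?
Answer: 12544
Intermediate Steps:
(-118 - (p(-2) + 3)*6)**2 = (-118 - ((-2 - 2) + 3)*6)**2 = (-118 - (-4 + 3)*6)**2 = (-118 - (-1)*6)**2 = (-118 - 1*(-6))**2 = (-118 + 6)**2 = (-112)**2 = 12544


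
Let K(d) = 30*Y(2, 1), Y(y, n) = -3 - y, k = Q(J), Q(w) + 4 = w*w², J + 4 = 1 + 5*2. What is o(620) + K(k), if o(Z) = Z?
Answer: 470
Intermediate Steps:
J = 7 (J = -4 + (1 + 5*2) = -4 + (1 + 10) = -4 + 11 = 7)
Q(w) = -4 + w³ (Q(w) = -4 + w*w² = -4 + w³)
k = 339 (k = -4 + 7³ = -4 + 343 = 339)
K(d) = -150 (K(d) = 30*(-3 - 1*2) = 30*(-3 - 2) = 30*(-5) = -150)
o(620) + K(k) = 620 - 150 = 470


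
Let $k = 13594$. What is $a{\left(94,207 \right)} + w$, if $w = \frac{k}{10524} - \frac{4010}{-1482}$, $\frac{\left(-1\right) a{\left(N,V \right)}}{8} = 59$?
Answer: $- \frac{608269379}{1299714} \approx -468.0$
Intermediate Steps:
$a{\left(N,V \right)} = -472$ ($a{\left(N,V \right)} = \left(-8\right) 59 = -472$)
$w = \frac{5195629}{1299714}$ ($w = \frac{13594}{10524} - \frac{4010}{-1482} = 13594 \cdot \frac{1}{10524} - - \frac{2005}{741} = \frac{6797}{5262} + \frac{2005}{741} = \frac{5195629}{1299714} \approx 3.9975$)
$a{\left(94,207 \right)} + w = -472 + \frac{5195629}{1299714} = - \frac{608269379}{1299714}$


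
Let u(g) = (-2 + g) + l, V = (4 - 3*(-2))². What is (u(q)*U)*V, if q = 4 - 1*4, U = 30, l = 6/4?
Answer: -1500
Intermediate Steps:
l = 3/2 (l = 6*(¼) = 3/2 ≈ 1.5000)
q = 0 (q = 4 - 4 = 0)
V = 100 (V = (4 + 6)² = 10² = 100)
u(g) = -½ + g (u(g) = (-2 + g) + 3/2 = -½ + g)
(u(q)*U)*V = ((-½ + 0)*30)*100 = -½*30*100 = -15*100 = -1500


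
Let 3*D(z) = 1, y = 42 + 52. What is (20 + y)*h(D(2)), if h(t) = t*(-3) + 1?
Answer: 0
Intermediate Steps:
y = 94
D(z) = ⅓ (D(z) = (⅓)*1 = ⅓)
h(t) = 1 - 3*t (h(t) = -3*t + 1 = 1 - 3*t)
(20 + y)*h(D(2)) = (20 + 94)*(1 - 3*⅓) = 114*(1 - 1) = 114*0 = 0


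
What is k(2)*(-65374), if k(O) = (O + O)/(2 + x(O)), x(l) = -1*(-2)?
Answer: -65374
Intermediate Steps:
x(l) = 2
k(O) = O/2 (k(O) = (O + O)/(2 + 2) = (2*O)/4 = (2*O)*(¼) = O/2)
k(2)*(-65374) = ((½)*2)*(-65374) = 1*(-65374) = -65374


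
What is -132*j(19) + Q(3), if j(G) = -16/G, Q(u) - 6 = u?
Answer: 2283/19 ≈ 120.16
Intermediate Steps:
Q(u) = 6 + u
-132*j(19) + Q(3) = -(-2112)/19 + (6 + 3) = -(-2112)/19 + 9 = -132*(-16/19) + 9 = 2112/19 + 9 = 2283/19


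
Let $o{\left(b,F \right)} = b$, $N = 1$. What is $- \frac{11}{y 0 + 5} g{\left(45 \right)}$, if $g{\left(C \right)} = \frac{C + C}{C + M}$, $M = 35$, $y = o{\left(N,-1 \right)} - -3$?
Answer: $- \frac{99}{40} \approx -2.475$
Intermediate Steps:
$y = 4$ ($y = 1 - -3 = 1 + 3 = 4$)
$g{\left(C \right)} = \frac{2 C}{35 + C}$ ($g{\left(C \right)} = \frac{C + C}{C + 35} = \frac{2 C}{35 + C}$)
$- \frac{11}{y 0 + 5} g{\left(45 \right)} = - \frac{11}{4 \cdot 0 + 5} \cdot 2 \cdot 45 \frac{1}{35 + 45} = - \frac{11}{0 + 5} \cdot 2 \cdot 45 \cdot \frac{1}{80} = - \frac{11}{5} \cdot 2 \cdot 45 \cdot \frac{1}{80} = \left(-11\right) \frac{1}{5} \cdot \frac{9}{8} = \left(- \frac{11}{5}\right) \frac{9}{8} = - \frac{99}{40}$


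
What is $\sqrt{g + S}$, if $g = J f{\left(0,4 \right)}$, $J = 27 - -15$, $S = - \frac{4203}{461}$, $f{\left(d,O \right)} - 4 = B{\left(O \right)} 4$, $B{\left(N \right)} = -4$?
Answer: $\frac{3 i \sqrt{12116463}}{461} \approx 22.652 i$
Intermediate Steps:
$f{\left(d,O \right)} = -12$ ($f{\left(d,O \right)} = 4 - 16 = -12$)
$S = - \frac{4203}{461}$ ($S = \left(-4203\right) \frac{1}{461} = - \frac{4203}{461} \approx -9.1171$)
$J = 42$ ($J = 27 + 15 = 42$)
$g = -504$ ($g = 42 \left(-12\right) = -504$)
$\sqrt{g + S} = \sqrt{-504 - \frac{4203}{461}} = \sqrt{- \frac{236547}{461}} = \frac{3 i \sqrt{12116463}}{461}$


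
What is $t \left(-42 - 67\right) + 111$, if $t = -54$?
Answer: $5997$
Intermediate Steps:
$t \left(-42 - 67\right) + 111 = - 54 \left(-42 - 67\right) + 111 = \left(-54\right) \left(-109\right) + 111 = 5886 + 111 = 5997$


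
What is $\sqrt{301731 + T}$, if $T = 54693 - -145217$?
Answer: $\sqrt{501641} \approx 708.27$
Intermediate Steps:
$T = 199910$ ($T = 54693 + 145217 = 199910$)
$\sqrt{301731 + T} = \sqrt{301731 + 199910} = \sqrt{501641}$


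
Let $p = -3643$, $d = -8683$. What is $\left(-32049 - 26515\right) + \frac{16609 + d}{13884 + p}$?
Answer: $- \frac{599745998}{10241} \approx -58563.0$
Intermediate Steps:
$\left(-32049 - 26515\right) + \frac{16609 + d}{13884 + p} = \left(-32049 - 26515\right) + \frac{16609 - 8683}{13884 - 3643} = -58564 + \frac{7926}{10241} = - \frac{599745998}{10241}$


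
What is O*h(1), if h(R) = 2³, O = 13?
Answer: 104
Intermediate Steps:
h(R) = 8
O*h(1) = 13*8 = 104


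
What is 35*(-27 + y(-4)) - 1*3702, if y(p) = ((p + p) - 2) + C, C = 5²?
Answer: -4122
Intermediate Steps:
C = 25
y(p) = 23 + 2*p (y(p) = ((p + p) - 2) + 25 = (2*p - 2) + 25 = (-2 + 2*p) + 25 = 23 + 2*p)
35*(-27 + y(-4)) - 1*3702 = 35*(-27 + (23 + 2*(-4))) - 1*3702 = 35*(-27 + (23 - 8)) - 3702 = 35*(-27 + 15) - 3702 = 35*(-12) - 3702 = -420 - 3702 = -4122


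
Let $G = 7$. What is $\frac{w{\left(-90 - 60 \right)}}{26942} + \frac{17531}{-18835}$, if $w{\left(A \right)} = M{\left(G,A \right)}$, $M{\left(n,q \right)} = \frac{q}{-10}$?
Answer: $- \frac{472037677}{507452570} \approx -0.93021$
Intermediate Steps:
$M{\left(n,q \right)} = - \frac{q}{10}$ ($M{\left(n,q \right)} = q \left(- \frac{1}{10}\right) = - \frac{q}{10}$)
$w{\left(A \right)} = - \frac{A}{10}$
$\frac{w{\left(-90 - 60 \right)}}{26942} + \frac{17531}{-18835} = \frac{\left(- \frac{1}{10}\right) \left(-90 - 60\right)}{26942} + \frac{17531}{-18835} = - \frac{-90 - 60}{10} \cdot \frac{1}{26942} + 17531 \left(- \frac{1}{18835}\right) = \left(- \frac{1}{10}\right) \left(-150\right) \frac{1}{26942} - \frac{17531}{18835} = 15 \cdot \frac{1}{26942} - \frac{17531}{18835} = \frac{15}{26942} - \frac{17531}{18835} = - \frac{472037677}{507452570}$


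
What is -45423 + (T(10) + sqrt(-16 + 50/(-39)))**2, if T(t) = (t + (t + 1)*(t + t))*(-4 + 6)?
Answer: 6480229/39 + 920*I*sqrt(26286)/39 ≈ 1.6616e+5 + 3824.6*I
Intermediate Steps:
T(t) = 2*t + 4*t*(1 + t) (T(t) = (t + (1 + t)*(2*t))*2 = (t + 2*t*(1 + t))*2 = 2*t + 4*t*(1 + t))
-45423 + (T(10) + sqrt(-16 + 50/(-39)))**2 = -45423 + (2*10*(3 + 2*10) + sqrt(-16 + 50/(-39)))**2 = -45423 + (2*10*(3 + 20) + sqrt(-16 + 50*(-1/39)))**2 = -45423 + (2*10*23 + sqrt(-16 - 50/39))**2 = -45423 + (460 + sqrt(-674/39))**2 = -45423 + (460 + I*sqrt(26286)/39)**2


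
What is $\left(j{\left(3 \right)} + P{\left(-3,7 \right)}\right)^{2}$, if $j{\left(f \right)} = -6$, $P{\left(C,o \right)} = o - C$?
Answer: $16$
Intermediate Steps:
$\left(j{\left(3 \right)} + P{\left(-3,7 \right)}\right)^{2} = \left(-6 + \left(7 - -3\right)\right)^{2} = \left(-6 + \left(7 + 3\right)\right)^{2} = \left(-6 + 10\right)^{2} = 4^{2} = 16$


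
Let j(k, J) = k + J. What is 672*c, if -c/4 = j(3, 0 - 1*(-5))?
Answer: -21504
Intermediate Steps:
j(k, J) = J + k
c = -32 (c = -4*((0 - 1*(-5)) + 3) = -4*((0 + 5) + 3) = -4*(5 + 3) = -4*8 = -32)
672*c = 672*(-32) = -21504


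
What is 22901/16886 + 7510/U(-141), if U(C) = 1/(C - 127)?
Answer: -33986091579/16886 ≈ -2.0127e+6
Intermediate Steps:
U(C) = 1/(-127 + C)
22901/16886 + 7510/U(-141) = 22901/16886 + 7510/(1/(-127 - 141)) = 22901*(1/16886) + 7510/(1/(-268)) = 22901/16886 + 7510/(-1/268) = 22901/16886 + 7510*(-268) = 22901/16886 - 2012680 = -33986091579/16886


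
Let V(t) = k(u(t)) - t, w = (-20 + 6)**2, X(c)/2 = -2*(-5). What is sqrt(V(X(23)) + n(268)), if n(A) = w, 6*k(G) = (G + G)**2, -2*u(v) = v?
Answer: 2*sqrt(546)/3 ≈ 15.578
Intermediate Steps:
X(c) = 20 (X(c) = 2*(-2*(-5)) = 2*10 = 20)
u(v) = -v/2
w = 196 (w = (-14)**2 = 196)
k(G) = 2*G**2/3 (k(G) = (G + G)**2/6 = (2*G)**2/6 = (4*G**2)/6 = 2*G**2/3)
n(A) = 196
V(t) = -t + t**2/6 (V(t) = 2*(-t/2)**2/3 - t = 2*(t**2/4)/3 - t = t**2/6 - t = -t + t**2/6)
sqrt(V(X(23)) + n(268)) = sqrt((1/6)*20*(-6 + 20) + 196) = sqrt((1/6)*20*14 + 196) = sqrt(140/3 + 196) = sqrt(728/3) = 2*sqrt(546)/3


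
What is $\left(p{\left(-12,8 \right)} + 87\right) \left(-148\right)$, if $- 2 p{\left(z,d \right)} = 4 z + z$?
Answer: $-17316$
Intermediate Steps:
$p{\left(z,d \right)} = - \frac{5 z}{2}$ ($p{\left(z,d \right)} = - \frac{4 z + z}{2} = - \frac{5 z}{2}$)
$\left(p{\left(-12,8 \right)} + 87\right) \left(-148\right) = \left(\left(- \frac{5}{2}\right) \left(-12\right) + 87\right) \left(-148\right) = \left(30 + 87\right) \left(-148\right) = 117 \left(-148\right) = -17316$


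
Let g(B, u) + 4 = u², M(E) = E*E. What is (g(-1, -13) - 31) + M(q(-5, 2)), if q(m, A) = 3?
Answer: 143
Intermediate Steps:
M(E) = E²
g(B, u) = -4 + u²
(g(-1, -13) - 31) + M(q(-5, 2)) = ((-4 + (-13)²) - 31) + 3² = ((-4 + 169) - 31) + 9 = (165 - 31) + 9 = 134 + 9 = 143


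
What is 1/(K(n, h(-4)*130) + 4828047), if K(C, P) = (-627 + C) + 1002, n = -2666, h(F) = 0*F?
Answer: 1/4825756 ≈ 2.0722e-7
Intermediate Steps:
h(F) = 0
K(C, P) = 375 + C
1/(K(n, h(-4)*130) + 4828047) = 1/((375 - 2666) + 4828047) = 1/(-2291 + 4828047) = 1/4825756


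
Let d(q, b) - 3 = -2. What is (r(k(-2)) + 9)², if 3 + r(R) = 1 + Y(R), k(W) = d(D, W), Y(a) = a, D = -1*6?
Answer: 64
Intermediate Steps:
D = -6
d(q, b) = 1 (d(q, b) = 3 - 2 = 1)
k(W) = 1
r(R) = -2 + R (r(R) = -3 + (1 + R) = -2 + R)
(r(k(-2)) + 9)² = ((-2 + 1) + 9)² = (-1 + 9)² = 8² = 64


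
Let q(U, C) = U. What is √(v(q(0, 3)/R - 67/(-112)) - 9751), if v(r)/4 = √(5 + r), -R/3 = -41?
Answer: √(-477799 + 7*√4389)/7 ≈ 98.699*I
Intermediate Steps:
R = 123 (R = -3*(-41) = 123)
v(r) = 4*√(5 + r)
√(v(q(0, 3)/R - 67/(-112)) - 9751) = √(4*√(5 + (0/123 - 67/(-112))) - 9751) = √(4*√(5 + (0*(1/123) - 67*(-1/112))) - 9751) = √(4*√(5 + (0 + 67/112)) - 9751) = √(4*√(5 + 67/112) - 9751) = √(4*√(627/112) - 9751) = √(4*(√4389/28) - 9751) = √(√4389/7 - 9751) = √(-9751 + √4389/7)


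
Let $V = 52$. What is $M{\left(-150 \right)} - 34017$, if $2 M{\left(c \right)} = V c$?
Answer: $-37917$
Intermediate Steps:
$M{\left(c \right)} = 26 c$ ($M{\left(c \right)} = \frac{52 c}{2} = 26 c$)
$M{\left(-150 \right)} - 34017 = 26 \left(-150\right) - 34017 = -3900 - 34017 = -37917$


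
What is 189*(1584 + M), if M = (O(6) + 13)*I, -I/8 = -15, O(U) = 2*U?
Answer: 866376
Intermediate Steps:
I = 120 (I = -8*(-15) = 120)
M = 3000 (M = (2*6 + 13)*120 = (12 + 13)*120 = 25*120 = 3000)
189*(1584 + M) = 189*(1584 + 3000) = 189*4584 = 866376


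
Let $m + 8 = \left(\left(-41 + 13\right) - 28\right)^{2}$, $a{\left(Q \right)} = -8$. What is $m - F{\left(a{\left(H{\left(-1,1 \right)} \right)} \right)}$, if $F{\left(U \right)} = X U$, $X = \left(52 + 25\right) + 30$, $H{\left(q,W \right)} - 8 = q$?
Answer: $3984$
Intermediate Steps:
$H{\left(q,W \right)} = 8 + q$
$m = 3128$ ($m = -8 + \left(\left(-41 + 13\right) - 28\right)^{2} = -8 + \left(-28 - 28\right)^{2} = -8 + \left(-56\right)^{2} = -8 + 3136 = 3128$)
$X = 107$ ($X = 77 + 30 = 107$)
$F{\left(U \right)} = 107 U$
$m - F{\left(a{\left(H{\left(-1,1 \right)} \right)} \right)} = 3128 - 107 \left(-8\right) = 3128 - -856 = 3128 + 856 = 3984$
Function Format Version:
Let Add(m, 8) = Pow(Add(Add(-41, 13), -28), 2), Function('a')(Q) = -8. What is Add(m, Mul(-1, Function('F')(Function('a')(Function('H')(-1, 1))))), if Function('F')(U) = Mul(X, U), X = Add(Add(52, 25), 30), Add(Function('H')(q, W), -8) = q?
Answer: 3984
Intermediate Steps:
Function('H')(q, W) = Add(8, q)
m = 3128 (m = Add(-8, Pow(Add(Add(-41, 13), -28), 2)) = Add(-8, Pow(Add(-28, -28), 2)) = Add(-8, Pow(-56, 2)) = Add(-8, 3136) = 3128)
X = 107 (X = Add(77, 30) = 107)
Function('F')(U) = Mul(107, U)
Add(m, Mul(-1, Function('F')(Function('a')(Function('H')(-1, 1))))) = Add(3128, Mul(-1, Mul(107, -8))) = Add(3128, Mul(-1, -856)) = Add(3128, 856) = 3984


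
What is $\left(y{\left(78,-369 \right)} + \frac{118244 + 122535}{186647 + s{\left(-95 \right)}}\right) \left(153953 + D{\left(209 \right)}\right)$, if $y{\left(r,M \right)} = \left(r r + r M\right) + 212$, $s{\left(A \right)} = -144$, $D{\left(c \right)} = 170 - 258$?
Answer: $- \frac{645227596699335}{186503} \approx -3.4596 \cdot 10^{9}$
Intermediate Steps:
$D{\left(c \right)} = -88$
$y{\left(r,M \right)} = 212 + r^{2} + M r$ ($y{\left(r,M \right)} = \left(r^{2} + M r\right) + 212 = 212 + r^{2} + M r$)
$\left(y{\left(78,-369 \right)} + \frac{118244 + 122535}{186647 + s{\left(-95 \right)}}\right) \left(153953 + D{\left(209 \right)}\right) = \left(\left(212 + 78^{2} - 28782\right) + \frac{118244 + 122535}{186647 - 144}\right) \left(153953 - 88\right) = \left(\left(212 + 6084 - 28782\right) + \frac{240779}{186503}\right) 153865 = \left(-22486 + 240779 \cdot \frac{1}{186503}\right) 153865 = \left(-22486 + \frac{240779}{186503}\right) 153865 = \left(- \frac{4193465679}{186503}\right) 153865 = - \frac{645227596699335}{186503}$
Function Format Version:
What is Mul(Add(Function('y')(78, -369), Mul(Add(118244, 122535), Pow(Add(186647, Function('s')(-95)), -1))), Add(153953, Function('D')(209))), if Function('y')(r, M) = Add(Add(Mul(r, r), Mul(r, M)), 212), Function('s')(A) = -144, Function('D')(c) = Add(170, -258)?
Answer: Rational(-645227596699335, 186503) ≈ -3.4596e+9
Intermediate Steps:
Function('D')(c) = -88
Function('y')(r, M) = Add(212, Pow(r, 2), Mul(M, r)) (Function('y')(r, M) = Add(Add(Pow(r, 2), Mul(M, r)), 212) = Add(212, Pow(r, 2), Mul(M, r)))
Mul(Add(Function('y')(78, -369), Mul(Add(118244, 122535), Pow(Add(186647, Function('s')(-95)), -1))), Add(153953, Function('D')(209))) = Mul(Add(Add(212, Pow(78, 2), Mul(-369, 78)), Mul(Add(118244, 122535), Pow(Add(186647, -144), -1))), Add(153953, -88)) = Mul(Add(Add(212, 6084, -28782), Mul(240779, Pow(186503, -1))), 153865) = Mul(Add(-22486, Mul(240779, Rational(1, 186503))), 153865) = Mul(Add(-22486, Rational(240779, 186503)), 153865) = Mul(Rational(-4193465679, 186503), 153865) = Rational(-645227596699335, 186503)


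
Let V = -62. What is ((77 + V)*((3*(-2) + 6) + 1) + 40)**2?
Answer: 3025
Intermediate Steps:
((77 + V)*((3*(-2) + 6) + 1) + 40)**2 = ((77 - 62)*((3*(-2) + 6) + 1) + 40)**2 = (15*((-6 + 6) + 1) + 40)**2 = (15*(0 + 1) + 40)**2 = (15*1 + 40)**2 = (15 + 40)**2 = 55**2 = 3025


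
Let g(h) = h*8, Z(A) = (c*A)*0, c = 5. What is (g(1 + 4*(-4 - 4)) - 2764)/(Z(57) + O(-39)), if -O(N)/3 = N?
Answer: -1004/39 ≈ -25.744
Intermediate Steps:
O(N) = -3*N
Z(A) = 0 (Z(A) = (5*A)*0 = 0)
g(h) = 8*h
(g(1 + 4*(-4 - 4)) - 2764)/(Z(57) + O(-39)) = (8*(1 + 4*(-4 - 4)) - 2764)/(0 - 3*(-39)) = (8*(1 + 4*(-8)) - 2764)/(0 + 117) = (8*(1 - 32) - 2764)/117 = (8*(-31) - 2764)*(1/117) = (-248 - 2764)*(1/117) = -3012*1/117 = -1004/39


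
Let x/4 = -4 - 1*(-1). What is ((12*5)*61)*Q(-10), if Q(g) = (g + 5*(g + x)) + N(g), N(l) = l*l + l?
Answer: -109800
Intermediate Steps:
N(l) = l + l² (N(l) = l² + l = l + l²)
x = -12 (x = 4*(-4 - 1*(-1)) = 4*(-4 + 1) = 4*(-3) = -12)
Q(g) = -60 + 6*g + g*(1 + g) (Q(g) = (g + 5*(g - 12)) + g*(1 + g) = (g + 5*(-12 + g)) + g*(1 + g) = (g + (-60 + 5*g)) + g*(1 + g) = (-60 + 6*g) + g*(1 + g) = -60 + 6*g + g*(1 + g))
((12*5)*61)*Q(-10) = ((12*5)*61)*(-60 + (-10)² + 7*(-10)) = (60*61)*(-60 + 100 - 70) = 3660*(-30) = -109800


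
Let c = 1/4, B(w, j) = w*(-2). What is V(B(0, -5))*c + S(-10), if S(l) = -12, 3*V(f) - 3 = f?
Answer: -47/4 ≈ -11.750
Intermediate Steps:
B(w, j) = -2*w
c = 1/4 ≈ 0.25000
V(f) = 1 + f/3
V(B(0, -5))*c + S(-10) = (1 + (-2*0)/3)*(1/4) - 12 = (1 + (1/3)*0)*(1/4) - 12 = (1 + 0)*(1/4) - 12 = 1*(1/4) - 12 = 1/4 - 12 = -47/4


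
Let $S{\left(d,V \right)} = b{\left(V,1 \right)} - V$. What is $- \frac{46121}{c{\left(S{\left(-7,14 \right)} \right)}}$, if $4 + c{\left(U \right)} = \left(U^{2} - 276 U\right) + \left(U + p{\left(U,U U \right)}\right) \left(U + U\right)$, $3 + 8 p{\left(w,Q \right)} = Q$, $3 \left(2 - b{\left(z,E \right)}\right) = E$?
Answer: $- \frac{2490534}{183415} \approx -13.579$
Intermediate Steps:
$b{\left(z,E \right)} = 2 - \frac{E}{3}$
$p{\left(w,Q \right)} = - \frac{3}{8} + \frac{Q}{8}$
$S{\left(d,V \right)} = \frac{5}{3} - V$ ($S{\left(d,V \right)} = \left(2 - \frac{1}{3}\right) - V = \frac{5}{3} - V$)
$c{\left(U \right)} = -4 + U^{2} - 276 U + 2 U \left(- \frac{3}{8} + U + \frac{U^{2}}{8}\right)$ ($c{\left(U \right)} = -4 + \left(\left(U^{2} - 276 U\right) + \left(U + \left(- \frac{3}{8} + \frac{U U}{8}\right)\right) \left(U + U\right)\right) = -4 + \left(\left(U^{2} - 276 U\right) + \left(U + \left(- \frac{3}{8} + \frac{U^{2}}{8}\right)\right) 2 U\right) = -4 + \left(\left(U^{2} - 276 U\right) + \left(- \frac{3}{8} + U + \frac{U^{2}}{8}\right) 2 U\right) = -4 + \left(\left(U^{2} - 276 U\right) + 2 U \left(- \frac{3}{8} + U + \frac{U^{2}}{8}\right)\right) = -4 + \left(U^{2} - 276 U + 2 U \left(- \frac{3}{8} + U + \frac{U^{2}}{8}\right)\right) = -4 + U^{2} - 276 U + 2 U \left(- \frac{3}{8} + U + \frac{U^{2}}{8}\right)$)
$- \frac{46121}{c{\left(S{\left(-7,14 \right)} \right)}} = - \frac{46121}{-4 + 3 \left(\frac{5}{3} - 14\right)^{2} - \frac{1107 \left(\frac{5}{3} - 14\right)}{4} + \frac{\left(\frac{5}{3} - 14\right)^{3}}{4}} = - \frac{46121}{-4 + 3 \left(- \frac{37}{3}\right)^{2} - - \frac{13653}{4} + \frac{\left(- \frac{37}{3}\right)^{3}}{4}} = - \frac{46121}{-4 + 3 \cdot \frac{1369}{9} + \frac{13653}{4} + \frac{1}{4} \left(- \frac{50653}{27}\right)} = - \frac{46121}{-4 + \frac{1369}{3} + \frac{13653}{4} - \frac{50653}{108}} = - \frac{46121}{\frac{183415}{54}} = \left(-46121\right) \frac{54}{183415} = - \frac{2490534}{183415}$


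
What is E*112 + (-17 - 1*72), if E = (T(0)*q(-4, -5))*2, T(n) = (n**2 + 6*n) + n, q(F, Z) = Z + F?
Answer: -89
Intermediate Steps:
q(F, Z) = F + Z
T(n) = n**2 + 7*n
E = 0 (E = ((0*(7 + 0))*(-4 - 5))*2 = ((0*7)*(-9))*2 = (0*(-9))*2 = 0*2 = 0)
E*112 + (-17 - 1*72) = 0*112 + (-17 - 1*72) = 0 + (-17 - 72) = 0 - 89 = -89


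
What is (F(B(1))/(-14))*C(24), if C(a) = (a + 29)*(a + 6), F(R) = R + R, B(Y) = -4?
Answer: 6360/7 ≈ 908.57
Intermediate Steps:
F(R) = 2*R
C(a) = (6 + a)*(29 + a) (C(a) = (29 + a)*(6 + a) = (6 + a)*(29 + a))
(F(B(1))/(-14))*C(24) = ((2*(-4))/(-14))*(174 + 24² + 35*24) = (-8*(-1/14))*(174 + 576 + 840) = (4/7)*1590 = 6360/7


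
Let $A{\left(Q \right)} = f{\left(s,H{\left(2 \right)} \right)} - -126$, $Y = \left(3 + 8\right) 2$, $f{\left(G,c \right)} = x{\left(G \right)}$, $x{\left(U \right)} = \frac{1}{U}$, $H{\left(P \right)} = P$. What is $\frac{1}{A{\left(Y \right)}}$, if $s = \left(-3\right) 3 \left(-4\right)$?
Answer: $\frac{36}{4537} \approx 0.0079348$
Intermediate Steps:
$s = 36$ ($s = \left(-9\right) \left(-4\right) = 36$)
$f{\left(G,c \right)} = \frac{1}{G}$
$Y = 22$ ($Y = 11 \cdot 2 = 22$)
$A{\left(Q \right)} = \frac{4537}{36}$ ($A{\left(Q \right)} = \frac{1}{36} - -126 = \frac{1}{36} + 126 = \frac{4537}{36}$)
$\frac{1}{A{\left(Y \right)}} = \frac{1}{\frac{4537}{36}} = \frac{36}{4537}$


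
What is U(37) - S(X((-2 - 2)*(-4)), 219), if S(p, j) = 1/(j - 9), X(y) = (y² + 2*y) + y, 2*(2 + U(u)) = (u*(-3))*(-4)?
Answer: 46199/210 ≈ 220.00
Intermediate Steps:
U(u) = -2 + 6*u (U(u) = -2 + ((u*(-3))*(-4))/2 = -2 + (-3*u*(-4))/2 = -2 + (12*u)/2 = -2 + 6*u)
X(y) = y² + 3*y
S(p, j) = 1/(-9 + j)
U(37) - S(X((-2 - 2)*(-4)), 219) = (-2 + 6*37) - 1/(-9 + 219) = (-2 + 222) - 1/210 = 220 - 1*1/210 = 220 - 1/210 = 46199/210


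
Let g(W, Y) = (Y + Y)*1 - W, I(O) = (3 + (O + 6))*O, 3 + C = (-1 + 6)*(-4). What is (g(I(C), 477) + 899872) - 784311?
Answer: 116193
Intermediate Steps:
C = -23 (C = -3 + (-1 + 6)*(-4) = -3 + 5*(-4) = -3 - 20 = -23)
I(O) = O*(9 + O) (I(O) = (3 + (6 + O))*O = (9 + O)*O = O*(9 + O))
g(W, Y) = -W + 2*Y (g(W, Y) = (2*Y)*1 - W = 2*Y - W = -W + 2*Y)
(g(I(C), 477) + 899872) - 784311 = ((-(-23)*(9 - 23) + 2*477) + 899872) - 784311 = ((-(-23)*(-14) + 954) + 899872) - 784311 = ((-1*322 + 954) + 899872) - 784311 = ((-322 + 954) + 899872) - 784311 = (632 + 899872) - 784311 = 900504 - 784311 = 116193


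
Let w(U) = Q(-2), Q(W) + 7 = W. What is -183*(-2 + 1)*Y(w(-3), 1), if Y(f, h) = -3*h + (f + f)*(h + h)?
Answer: -7137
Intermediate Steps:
Q(W) = -7 + W
w(U) = -9 (w(U) = -7 - 2 = -9)
Y(f, h) = -3*h + 4*f*h (Y(f, h) = -3*h + (2*f)*(2*h) = -3*h + 4*f*h)
-183*(-2 + 1)*Y(w(-3), 1) = -183*(-2 + 1)*1*(-3 + 4*(-9)) = -(-183)*1*(-3 - 36) = -(-183)*1*(-39) = -(-183)*(-39) = -183*39 = -7137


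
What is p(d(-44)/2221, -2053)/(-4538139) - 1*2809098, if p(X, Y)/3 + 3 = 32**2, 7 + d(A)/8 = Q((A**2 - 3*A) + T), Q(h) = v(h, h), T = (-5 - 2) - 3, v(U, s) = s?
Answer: -4249359063895/1512713 ≈ -2.8091e+6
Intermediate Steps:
T = -10 (T = -7 - 3 = -10)
Q(h) = h
d(A) = -136 - 24*A + 8*A**2 (d(A) = -56 + 8*((A**2 - 3*A) - 10) = -56 + 8*(-10 + A**2 - 3*A) = -56 + (-80 - 24*A + 8*A**2) = -136 - 24*A + 8*A**2)
p(X, Y) = 3063 (p(X, Y) = -9 + 3*32**2 = -9 + 3*1024 = -9 + 3072 = 3063)
p(d(-44)/2221, -2053)/(-4538139) - 1*2809098 = 3063/(-4538139) - 1*2809098 = 3063*(-1/4538139) - 2809098 = -1021/1512713 - 2809098 = -4249359063895/1512713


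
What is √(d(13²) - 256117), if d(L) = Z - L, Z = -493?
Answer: 3*I*√28531 ≈ 506.73*I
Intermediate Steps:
d(L) = -493 - L
√(d(13²) - 256117) = √((-493 - 1*13²) - 256117) = √((-493 - 1*169) - 256117) = √((-493 - 169) - 256117) = √(-662 - 256117) = √(-256779) = 3*I*√28531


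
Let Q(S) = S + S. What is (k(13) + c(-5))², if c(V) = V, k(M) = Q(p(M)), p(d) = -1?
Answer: 49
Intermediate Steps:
Q(S) = 2*S
k(M) = -2 (k(M) = 2*(-1) = -2)
(k(13) + c(-5))² = (-2 - 5)² = (-7)² = 49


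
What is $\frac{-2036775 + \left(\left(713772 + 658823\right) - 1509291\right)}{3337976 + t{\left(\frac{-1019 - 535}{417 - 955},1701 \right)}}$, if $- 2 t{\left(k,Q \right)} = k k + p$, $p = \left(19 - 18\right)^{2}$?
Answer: $- \frac{157274535031}{241538943291} \approx -0.65114$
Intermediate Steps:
$p = 1$ ($p = 1^{2} = 1$)
$t{\left(k,Q \right)} = - \frac{1}{2} - \frac{k^{2}}{2}$ ($t{\left(k,Q \right)} = - \frac{k k + 1}{2} = - \frac{k^{2} + 1}{2} = - \frac{1 + k^{2}}{2} = - \frac{1}{2} - \frac{k^{2}}{2}$)
$\frac{-2036775 + \left(\left(713772 + 658823\right) - 1509291\right)}{3337976 + t{\left(\frac{-1019 - 535}{417 - 955},1701 \right)}} = \frac{-2036775 + \left(\left(713772 + 658823\right) - 1509291\right)}{3337976 - \left(\frac{1}{2} + \frac{\left(\frac{-1019 - 535}{417 - 955}\right)^{2}}{2}\right)} = \frac{-2036775 + \left(1372595 - 1509291\right)}{3337976 - \left(\frac{1}{2} + \frac{\left(- \frac{1554}{-538}\right)^{2}}{2}\right)} = \frac{-2036775 - 136696}{3337976 - \left(\frac{1}{2} + \frac{\left(\left(-1554\right) \left(- \frac{1}{538}\right)\right)^{2}}{2}\right)} = - \frac{2173471}{3337976 - \left(\frac{1}{2} + \frac{\left(\frac{777}{269}\right)^{2}}{2}\right)} = - \frac{2173471}{3337976 - \frac{338045}{72361}} = - \frac{2173471}{\frac{241538943291}{72361}} = \left(-2173471\right) \frac{72361}{241538943291} = - \frac{157274535031}{241538943291}$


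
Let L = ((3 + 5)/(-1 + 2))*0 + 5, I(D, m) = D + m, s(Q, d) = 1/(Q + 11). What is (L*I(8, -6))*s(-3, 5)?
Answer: 5/4 ≈ 1.2500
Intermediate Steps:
s(Q, d) = 1/(11 + Q)
L = 5 (L = (8/1)*0 + 5 = (8*1)*0 + 5 = 8*0 + 5 = 0 + 5 = 5)
(L*I(8, -6))*s(-3, 5) = (5*(8 - 6))/(11 - 3) = (5*2)/8 = 10*(1/8) = 5/4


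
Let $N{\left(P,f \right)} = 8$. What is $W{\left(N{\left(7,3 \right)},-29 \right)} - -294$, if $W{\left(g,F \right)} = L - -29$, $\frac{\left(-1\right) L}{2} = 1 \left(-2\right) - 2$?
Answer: $331$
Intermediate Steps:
$L = 8$ ($L = - 2 \left(1 \left(-2\right) - 2\right) = - 2 \left(-2 - 2\right) = \left(-2\right) \left(-4\right) = 8$)
$W{\left(g,F \right)} = 37$ ($W{\left(g,F \right)} = 8 - -29 = 8 + 29 = 37$)
$W{\left(N{\left(7,3 \right)},-29 \right)} - -294 = 37 - -294 = 37 + 294 = 331$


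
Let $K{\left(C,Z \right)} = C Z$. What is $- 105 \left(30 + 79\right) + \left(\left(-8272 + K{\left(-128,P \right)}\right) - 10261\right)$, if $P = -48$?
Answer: $-23834$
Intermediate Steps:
$- 105 \left(30 + 79\right) + \left(\left(-8272 + K{\left(-128,P \right)}\right) - 10261\right) = - 105 \left(30 + 79\right) - 12389 = \left(-105\right) 109 + \left(\left(-8272 + 6144\right) - 10261\right) = -11445 - 12389 = -23834$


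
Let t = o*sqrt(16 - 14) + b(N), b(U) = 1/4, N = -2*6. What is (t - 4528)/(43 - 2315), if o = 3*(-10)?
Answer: 18111/9088 + 15*sqrt(2)/1136 ≈ 2.0115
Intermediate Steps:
N = -12
o = -30
b(U) = 1/4
t = 1/4 - 30*sqrt(2) (t = -30*sqrt(16 - 14) + 1/4 = -30*sqrt(2) + 1/4 = 1/4 - 30*sqrt(2) ≈ -42.176)
(t - 4528)/(43 - 2315) = ((1/4 - 30*sqrt(2)) - 4528)/(43 - 2315) = (-18111/4 - 30*sqrt(2))/(-2272) = (-18111/4 - 30*sqrt(2))*(-1/2272) = 18111/9088 + 15*sqrt(2)/1136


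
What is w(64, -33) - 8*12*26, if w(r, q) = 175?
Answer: -2321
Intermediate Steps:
w(64, -33) - 8*12*26 = 175 - 8*12*26 = 175 - 96*26 = 175 - 1*2496 = 175 - 2496 = -2321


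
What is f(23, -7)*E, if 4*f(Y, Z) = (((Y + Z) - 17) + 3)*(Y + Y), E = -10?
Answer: -230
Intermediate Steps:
f(Y, Z) = Y*(-14 + Y + Z)/2 (f(Y, Z) = ((((Y + Z) - 17) + 3)*(Y + Y))/4 = (((-17 + Y + Z) + 3)*(2*Y))/4 = ((-14 + Y + Z)*(2*Y))/4 = (2*Y*(-14 + Y + Z))/4 = Y*(-14 + Y + Z)/2)
f(23, -7)*E = ((1/2)*23*(-14 + 23 - 7))*(-10) = ((1/2)*23*2)*(-10) = 23*(-10) = -230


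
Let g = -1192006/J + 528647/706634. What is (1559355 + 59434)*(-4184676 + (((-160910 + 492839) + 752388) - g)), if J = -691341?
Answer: -2451824719462029077489753/488525056194 ≈ -5.0188e+12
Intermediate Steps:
g = 1207787313431/488525056194 (g = -1192006/(-691341) + 528647/706634 = -1192006*(-1/691341) + 528647*(1/706634) = 1192006/691341 + 528647/706634 = 1207787313431/488525056194 ≈ 2.4723)
(1559355 + 59434)*(-4184676 + (((-160910 + 492839) + 752388) - g)) = (1559355 + 59434)*(-4184676 + (((-160910 + 492839) + 752388) - 1*1207787313431/488525056194)) = 1618789*(-4184676 + ((331929 + 752388) - 1207787313431/488525056194)) = 1618789*(-4184676 + (1084317 - 1207787313431/488525056194)) = 1618789*(-4184676 + 529714815569796067/488525056194) = 1618789*(-1514604262483887077/488525056194) = -2451824719462029077489753/488525056194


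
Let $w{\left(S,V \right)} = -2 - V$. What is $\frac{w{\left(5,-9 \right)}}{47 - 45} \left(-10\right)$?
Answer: $-35$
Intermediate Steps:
$\frac{w{\left(5,-9 \right)}}{47 - 45} \left(-10\right) = \frac{-2 - -9}{47 - 45} \left(-10\right) = \frac{-2 + 9}{47 - 45} \left(-10\right) = \frac{7}{2} \left(-10\right) = -35$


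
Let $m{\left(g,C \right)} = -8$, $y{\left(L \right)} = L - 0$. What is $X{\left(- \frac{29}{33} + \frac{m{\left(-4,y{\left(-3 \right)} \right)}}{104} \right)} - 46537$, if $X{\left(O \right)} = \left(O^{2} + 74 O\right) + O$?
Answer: $- \frac{8577739667}{184041} \approx -46608.0$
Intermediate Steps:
$y{\left(L \right)} = L$ ($y{\left(L \right)} = L + 0 = L$)
$X{\left(O \right)} = O^{2} + 75 O$
$X{\left(- \frac{29}{33} + \frac{m{\left(-4,y{\left(-3 \right)} \right)}}{104} \right)} - 46537 = \left(- \frac{29}{33} - \frac{8}{104}\right) \left(75 - \left(\frac{1}{13} + \frac{29}{33}\right)\right) - 46537 = \left(\left(-29\right) \frac{1}{33} - \frac{1}{13}\right) \left(75 - \frac{410}{429}\right) - 46537 = \left(- \frac{29}{33} - \frac{1}{13}\right) \left(75 - \frac{410}{429}\right) - 46537 = - \frac{410 \left(75 - \frac{410}{429}\right)}{429} - 46537 = \left(- \frac{410}{429}\right) \frac{31765}{429} - 46537 = - \frac{13023650}{184041} - 46537 = - \frac{8577739667}{184041}$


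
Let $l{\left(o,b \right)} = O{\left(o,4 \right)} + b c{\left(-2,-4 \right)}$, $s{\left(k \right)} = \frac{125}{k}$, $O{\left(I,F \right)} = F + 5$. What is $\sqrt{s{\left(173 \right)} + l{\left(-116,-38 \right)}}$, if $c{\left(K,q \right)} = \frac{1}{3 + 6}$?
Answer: $\frac{2 \sqrt{370393}}{519} \approx 2.3453$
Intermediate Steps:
$O{\left(I,F \right)} = 5 + F$
$c{\left(K,q \right)} = \frac{1}{9}$
$l{\left(o,b \right)} = 9 + \frac{b}{9}$ ($l{\left(o,b \right)} = \left(5 + 4\right) + b \frac{1}{9} = 9 + \frac{b}{9}$)
$\sqrt{s{\left(173 \right)} + l{\left(-116,-38 \right)}} = \sqrt{\frac{125}{173} + \left(9 + \frac{1}{9} \left(-38\right)\right)} = \sqrt{125 \cdot \frac{1}{173} + \left(9 - \frac{38}{9}\right)} = \sqrt{\frac{125}{173} + \frac{43}{9}} = \sqrt{\frac{8564}{1557}} = \frac{2 \sqrt{370393}}{519}$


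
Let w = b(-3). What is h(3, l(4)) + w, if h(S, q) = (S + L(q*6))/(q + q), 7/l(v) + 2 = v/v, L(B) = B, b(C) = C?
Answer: -3/14 ≈ -0.21429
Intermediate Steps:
w = -3
l(v) = -7 (l(v) = 7/(-2 + v/v) = 7/(-2 + 1) = 7/(-1) = 7*(-1) = -7)
h(S, q) = (S + 6*q)/(2*q) (h(S, q) = (S + q*6)/(q + q) = (S + 6*q)/((2*q)) = (S + 6*q)*(1/(2*q)) = (S + 6*q)/(2*q))
h(3, l(4)) + w = (3 + (½)*3/(-7)) - 3 = (3 + (½)*3*(-⅐)) - 3 = (3 - 3/14) - 3 = 39/14 - 3 = -3/14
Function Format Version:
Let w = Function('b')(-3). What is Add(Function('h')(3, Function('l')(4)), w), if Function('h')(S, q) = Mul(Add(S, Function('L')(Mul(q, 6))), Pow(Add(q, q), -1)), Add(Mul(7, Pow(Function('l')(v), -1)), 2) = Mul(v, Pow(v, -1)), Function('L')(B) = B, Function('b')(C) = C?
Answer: Rational(-3, 14) ≈ -0.21429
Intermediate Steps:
w = -3
Function('l')(v) = -7 (Function('l')(v) = Mul(7, Pow(Add(-2, Mul(v, Pow(v, -1))), -1)) = Mul(7, Pow(Add(-2, 1), -1)) = Mul(7, Pow(-1, -1)) = Mul(7, -1) = -7)
Function('h')(S, q) = Mul(Rational(1, 2), Pow(q, -1), Add(S, Mul(6, q))) (Function('h')(S, q) = Mul(Add(S, Mul(q, 6)), Pow(Add(q, q), -1)) = Mul(Add(S, Mul(6, q)), Pow(Mul(2, q), -1)) = Mul(Add(S, Mul(6, q)), Mul(Rational(1, 2), Pow(q, -1))) = Mul(Rational(1, 2), Pow(q, -1), Add(S, Mul(6, q))))
Add(Function('h')(3, Function('l')(4)), w) = Add(Add(3, Mul(Rational(1, 2), 3, Pow(-7, -1))), -3) = Add(Add(3, Mul(Rational(1, 2), 3, Rational(-1, 7))), -3) = Add(Add(3, Rational(-3, 14)), -3) = Add(Rational(39, 14), -3) = Rational(-3, 14)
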